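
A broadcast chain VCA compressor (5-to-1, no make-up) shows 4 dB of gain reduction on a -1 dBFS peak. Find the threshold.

Input is 5 dB above T (since output overshoot × R = input overshoot: (-5 − T)·5 = -1 − T gives T = -6 dBFS).
Check: -6 + (-1 − (-6))/5 = -6 + 1 = -5 dBFS. ✓

-6 dBFS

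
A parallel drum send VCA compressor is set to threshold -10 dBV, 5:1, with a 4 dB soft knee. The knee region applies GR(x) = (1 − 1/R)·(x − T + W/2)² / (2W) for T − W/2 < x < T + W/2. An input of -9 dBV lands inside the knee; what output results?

x − T + W/2 = -9 − (-10) + 2 = 3.
GR = (1 − 1/5) × 3² / 8 = 0.8 × 9 / 8 = 0.9 dB.
Output = -9 − 0.9 = -9.9 dBV.

-9.9 dBV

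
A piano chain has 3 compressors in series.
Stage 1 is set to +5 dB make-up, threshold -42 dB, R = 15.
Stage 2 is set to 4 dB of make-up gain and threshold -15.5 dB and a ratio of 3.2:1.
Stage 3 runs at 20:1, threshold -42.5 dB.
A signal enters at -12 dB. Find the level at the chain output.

Stage 1: 30 dB above -42 dB, reduced 15:1 to 2 dB above → -40 dB; +5 dB make-up → -35 dB.
Stage 2: -35 dB ≤ -15.5 dB, so stage 2 doesn't engage; make-up brings it to -31 dB.
Stage 3: -31 dB is 11.5 dB over -42.5 dB; at 20:1 that becomes 0.575 dB over, giving -41.925 dB.

-41.925 dB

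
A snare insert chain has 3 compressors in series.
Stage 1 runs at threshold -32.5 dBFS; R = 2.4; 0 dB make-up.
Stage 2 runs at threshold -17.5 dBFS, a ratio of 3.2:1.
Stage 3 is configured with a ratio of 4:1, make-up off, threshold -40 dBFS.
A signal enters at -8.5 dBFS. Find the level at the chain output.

-35.625 dBFS

Stage 1: 24 dB above -32.5 dBFS, reduced 2.4:1 to 10 dB above → -22.5 dBFS.
Stage 2: below threshold (-22.5 ≤ -17.5); passes unchanged; output -22.5 dBFS.
Stage 3: overshoot 17.5 dB → 17.5/4 = 4.375 dB → -35.625 dBFS.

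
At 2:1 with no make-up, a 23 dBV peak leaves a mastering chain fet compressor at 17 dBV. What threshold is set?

11 dBV

Input is 12 dB above T (since output overshoot × R = input overshoot: (17 − T)·2 = 23 − T gives T = 11 dBV).
Check: 11 + (23 − 11)/2 = 11 + 6 = 17 dBV. ✓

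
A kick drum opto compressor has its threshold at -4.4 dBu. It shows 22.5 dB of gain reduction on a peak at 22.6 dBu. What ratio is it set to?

6:1

Input overshoot = 22.6 − (-4.4) = 27 dB.
Output overshoot = 27 − 22.5 = 4.5 dB.
Ratio = input overshoot / output overshoot = 27 / 4.5 = 6.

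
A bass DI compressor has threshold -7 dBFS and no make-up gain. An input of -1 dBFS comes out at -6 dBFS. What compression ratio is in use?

6:1

Input overshoot = -1 − (-7) = 6 dB; output overshoot = -6 − (-7) = 1 dB.
Ratio = 6 / 1 = 6.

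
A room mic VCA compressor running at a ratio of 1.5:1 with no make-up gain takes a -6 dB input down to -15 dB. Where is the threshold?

Gain reduction = -6 − (-15) = 9 dB; output overshoot = GR / (R − 1) = 9 / 0.5 = 18 dB.
Threshold = output − output overshoot = -15 − 18 = -33 dB.

-33 dB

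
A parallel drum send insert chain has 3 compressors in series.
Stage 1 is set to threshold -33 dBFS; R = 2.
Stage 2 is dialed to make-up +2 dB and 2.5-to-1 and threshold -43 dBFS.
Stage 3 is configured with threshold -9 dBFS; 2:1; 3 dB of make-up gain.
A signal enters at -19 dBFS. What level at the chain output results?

-31.2 dBFS

Stage 1: 14 dB above -33 dBFS, reduced 2:1 to 7 dB above → -26 dBFS.
Stage 2: -26 dBFS is 17 dB over -43 dBFS; at 2.5:1 that becomes 6.8 dB over, giving -36.2 dBFS; +2 dB make-up → -34.2 dBFS.
Stage 3: -34.2 dBFS is at or below the -9 dBFS threshold — no compression; make-up brings it to -31.2 dBFS.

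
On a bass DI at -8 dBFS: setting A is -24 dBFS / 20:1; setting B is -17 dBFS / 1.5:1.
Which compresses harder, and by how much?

A, by 12.2 dB

A: 16 dB over, compressed to 0.8 dB over, so 15.2 dB of GR.
B: 9 dB over, compressed to 6 dB over, so 3 dB of GR.
A applies 12.2 dB more gain reduction.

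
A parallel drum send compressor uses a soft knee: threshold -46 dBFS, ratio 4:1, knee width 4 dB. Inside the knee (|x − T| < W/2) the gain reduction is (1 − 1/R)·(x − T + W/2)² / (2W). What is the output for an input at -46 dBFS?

-46.375 dBFS

x − T + W/2 = -46 − (-46) + 2 = 2.
GR = (1 − 1/4) × 2² / 8 = 0.75 × 4 / 8 = 0.375 dB.
Output = -46 − 0.375 = -46.375 dBFS.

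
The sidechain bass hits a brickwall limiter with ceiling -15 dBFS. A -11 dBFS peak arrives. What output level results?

A brickwall limiter is an ∞:1 compressor: any input above the ceiling is clamped to -15 dBFS.

-15 dBFS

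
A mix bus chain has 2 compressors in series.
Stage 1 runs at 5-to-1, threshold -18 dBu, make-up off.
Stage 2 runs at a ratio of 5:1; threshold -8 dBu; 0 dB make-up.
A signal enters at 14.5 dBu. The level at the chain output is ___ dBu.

-11.5 dBu

Stage 1: 14.5 dBu is 32.5 dB over -18 dBu; at 5:1 that becomes 6.5 dB over, giving -11.5 dBu.
Stage 2: below threshold (-11.5 ≤ -8); passes unchanged; output -11.5 dBu.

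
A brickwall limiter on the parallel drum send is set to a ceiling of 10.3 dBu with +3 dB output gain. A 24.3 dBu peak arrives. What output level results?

13.3 dBu

At ∞:1, everything above 10.3 dBu is held at the ceiling.
Output gain then adds 3 dB: 10.3 + 3 = 13.3 dBu.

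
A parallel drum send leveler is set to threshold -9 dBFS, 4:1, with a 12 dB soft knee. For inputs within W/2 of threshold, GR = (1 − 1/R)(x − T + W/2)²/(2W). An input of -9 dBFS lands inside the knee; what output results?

x − T + W/2 = -9 − (-9) + 6 = 6.
GR = (1 − 1/4) × 6² / 24 = 0.75 × 36 / 24 = 1.125 dB.
Output = -9 − 1.125 = -10.125 dBFS.

-10.125 dBFS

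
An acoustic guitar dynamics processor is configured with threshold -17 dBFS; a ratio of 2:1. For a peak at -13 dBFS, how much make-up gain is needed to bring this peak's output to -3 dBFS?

12 dB

Overshoot 4 dB → 4/2 = 2 dB after compression, so the compressed level is -17 + 2 = -15 dBFS.
Make-up = target − compressed = -3 − (-15) = 12 dB.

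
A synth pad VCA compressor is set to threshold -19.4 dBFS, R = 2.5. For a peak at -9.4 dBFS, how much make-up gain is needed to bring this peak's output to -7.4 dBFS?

Overshoot 10 dB → 10/2.5 = 4 dB after compression, so the compressed level is -19.4 + 4 = -15.4 dBFS.
Make-up = target − compressed = -7.4 − (-15.4) = 8 dB.

8 dB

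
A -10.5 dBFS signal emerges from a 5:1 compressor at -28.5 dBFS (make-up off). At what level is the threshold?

Input is 22.5 dB above T (since output overshoot × R = input overshoot: (-28.5 − T)·5 = -10.5 − T gives T = -33 dBFS).
Check: -33 + (-10.5 − (-33))/5 = -33 + 4.5 = -28.5 dBFS. ✓

-33 dBFS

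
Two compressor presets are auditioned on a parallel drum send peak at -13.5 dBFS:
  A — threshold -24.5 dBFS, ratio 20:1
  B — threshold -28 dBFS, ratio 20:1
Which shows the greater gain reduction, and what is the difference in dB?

B, by 3.325 dB

A: 11 dB over, compressed to 0.55 dB over, so 10.45 dB of GR.
B: 14.5 dB over, compressed to 0.725 dB over, so 13.775 dB of GR.
Difference: 3.325 dB in favour of B.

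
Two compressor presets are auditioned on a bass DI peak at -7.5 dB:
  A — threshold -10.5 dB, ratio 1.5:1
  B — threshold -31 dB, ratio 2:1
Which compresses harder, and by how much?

B, by 10.75 dB

A: overshoot 3 dB → output overshoot 2 dB → GR 1 dB.
B: overshoot 23.5 dB → output overshoot 11.75 dB → GR 11.75 dB.
B applies 10.75 dB more gain reduction.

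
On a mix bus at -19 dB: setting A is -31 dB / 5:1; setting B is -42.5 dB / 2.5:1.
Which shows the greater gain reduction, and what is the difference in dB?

A: GR = 12 − 12/5 = 9.6 dB.
B: GR = 23.5 − 23.5/2.5 = 14.1 dB.
B reduces 4.5 dB more.

B, by 4.5 dB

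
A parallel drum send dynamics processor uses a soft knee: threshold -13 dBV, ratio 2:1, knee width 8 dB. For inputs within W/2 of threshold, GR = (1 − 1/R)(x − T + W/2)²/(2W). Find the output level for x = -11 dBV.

x − T + W/2 = -11 − (-13) + 4 = 6.
GR = (1 − 1/2) × 6² / 16 = 0.5 × 36 / 16 = 1.125 dB.
Output = -11 − 1.125 = -12.125 dBV.

-12.125 dBV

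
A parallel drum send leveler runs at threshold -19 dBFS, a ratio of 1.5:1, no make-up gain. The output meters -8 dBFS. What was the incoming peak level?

That's 11 dB above the -19 dBFS threshold.
Before 1.5:1 compression the overshoot was 11 × 1.5 = 16.5 dB, so input = -19 + 16.5 = -2.5 dBFS.

-2.5 dBFS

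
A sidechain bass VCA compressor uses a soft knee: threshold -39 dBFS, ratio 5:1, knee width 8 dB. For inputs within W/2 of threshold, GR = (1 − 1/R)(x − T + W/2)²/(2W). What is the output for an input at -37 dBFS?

x − T + W/2 = -37 − (-39) + 4 = 6.
GR = (1 − 1/5) × 6² / 16 = 0.8 × 36 / 16 = 1.8 dB.
Output = -37 − 1.8 = -38.8 dBFS.

-38.8 dBFS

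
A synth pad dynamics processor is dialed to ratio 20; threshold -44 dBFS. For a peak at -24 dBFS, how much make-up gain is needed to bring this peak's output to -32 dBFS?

Overshoot 20 dB → 20/20 = 1 dB after compression, so the compressed level is -44 + 1 = -43 dBFS.
Make-up = target − compressed = -32 − (-43) = 11 dB.

11 dB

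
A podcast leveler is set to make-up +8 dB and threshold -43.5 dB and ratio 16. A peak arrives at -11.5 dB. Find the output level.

-11.5 dB sits 32 dB over threshold.
The 32 dB excess becomes 2 dB after 16:1 reduction.
That puts the output at -41.5 dB; make-up adds 8 dB, giving -33.5 dB.

-33.5 dB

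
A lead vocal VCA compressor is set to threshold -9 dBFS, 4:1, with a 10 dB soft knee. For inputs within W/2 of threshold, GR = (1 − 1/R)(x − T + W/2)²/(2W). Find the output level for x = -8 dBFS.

-9.35 dBFS

x − T + W/2 = -8 − (-9) + 5 = 6.
GR = (1 − 1/4) × 6² / 20 = 0.75 × 36 / 20 = 1.35 dB.
Output = -8 − 1.35 = -9.35 dBFS.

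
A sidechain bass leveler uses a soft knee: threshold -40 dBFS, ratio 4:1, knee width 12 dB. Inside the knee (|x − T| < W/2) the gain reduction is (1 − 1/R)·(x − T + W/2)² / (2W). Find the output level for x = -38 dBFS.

x − T + W/2 = -38 − (-40) + 6 = 8.
GR = (1 − 1/4) × 8² / 24 = 0.75 × 64 / 24 = 2 dB.
Output = -38 − 2 = -40 dBFS.

-40 dBFS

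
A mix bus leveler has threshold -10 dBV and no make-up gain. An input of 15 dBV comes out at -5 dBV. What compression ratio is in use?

5:1

Input overshoot = 15 − (-10) = 25 dB; output overshoot = -5 − (-10) = 5 dB.
Ratio = 25 / 5 = 5.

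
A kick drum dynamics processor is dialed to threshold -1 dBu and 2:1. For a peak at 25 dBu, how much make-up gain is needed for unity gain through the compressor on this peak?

Without make-up, output = threshold + overshoot/2 = -1 + 13 = 12 dBu.
Gap to target: 13 dB.

13 dB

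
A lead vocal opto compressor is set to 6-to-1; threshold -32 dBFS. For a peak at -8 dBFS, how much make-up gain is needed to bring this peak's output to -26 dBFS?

Overshoot 24 dB → 24/6 = 4 dB after compression, so the compressed level is -32 + 4 = -28 dBFS.
Make-up = target − compressed = -26 − (-28) = 2 dB.

2 dB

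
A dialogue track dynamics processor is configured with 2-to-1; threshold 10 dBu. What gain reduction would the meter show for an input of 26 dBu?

26 dBu exceeds the threshold by 16 dB.
A 2:1 ratio leaves 8 dB of that excess.
Gain reduction = 16 − 8 = 8 dB.

8 dB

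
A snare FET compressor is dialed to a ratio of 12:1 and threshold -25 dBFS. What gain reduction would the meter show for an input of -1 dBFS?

Overshoot = -1 − (-25) = 24 dB.
A 12:1 ratio leaves 2 dB of that excess.
So the signal is attenuated by 24 − 2 = 22 dB.

22 dB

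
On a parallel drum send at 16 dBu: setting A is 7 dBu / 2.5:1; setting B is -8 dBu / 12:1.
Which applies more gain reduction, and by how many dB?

A: GR = 9 − 9/2.5 = 5.4 dB.
B: GR = 24 − 24/12 = 22 dB.
Difference: 16.6 dB in favour of B.

B, by 16.6 dB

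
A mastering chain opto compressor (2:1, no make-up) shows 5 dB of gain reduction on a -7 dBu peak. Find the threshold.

-17 dBu

Gain reduction = -7 − (-12) = 5 dB; output overshoot = GR / (R − 1) = 5 / 1 = 5 dB.
Threshold = output − output overshoot = -12 − 5 = -17 dBu.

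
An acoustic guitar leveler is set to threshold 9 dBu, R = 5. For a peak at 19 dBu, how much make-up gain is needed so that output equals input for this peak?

The peak compresses to 9 + 10/5 = 11 dBu.
To reach 19 dBu requires 19 − 11 = 8 dB of make-up.

8 dB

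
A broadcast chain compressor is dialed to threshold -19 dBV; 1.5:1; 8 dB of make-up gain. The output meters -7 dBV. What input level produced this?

Remove make-up: -7 − 8 = -15 dBV.
The compressed level sits -15 − (-19) = 4 dB over threshold.
Undo the ratio: input overshoot = 4 × 1.5 = 6 dB, giving input = -13 dBV.

-13 dBV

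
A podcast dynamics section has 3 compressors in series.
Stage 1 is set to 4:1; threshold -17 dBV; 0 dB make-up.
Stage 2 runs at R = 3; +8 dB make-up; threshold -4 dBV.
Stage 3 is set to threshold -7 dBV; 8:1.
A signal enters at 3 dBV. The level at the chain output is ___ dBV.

Stage 1: 20 dB above -17 dBV, reduced 4:1 to 5 dB above → -12 dBV.
Stage 2: -12 dBV ≤ -4 dBV, so stage 2 doesn't engage; make-up brings it to -4 dBV.
Stage 3: overshoot 3 dB → 3/8 = 0.375 dB → -6.625 dBV.

-6.625 dBV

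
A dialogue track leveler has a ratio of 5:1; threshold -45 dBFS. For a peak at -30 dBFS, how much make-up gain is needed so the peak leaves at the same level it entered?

12 dB

The peak compresses to -45 + 15/5 = -42 dBFS.
To reach -30 dBFS requires -30 − (-42) = 12 dB of make-up.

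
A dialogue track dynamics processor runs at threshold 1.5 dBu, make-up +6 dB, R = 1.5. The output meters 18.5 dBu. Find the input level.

18 dBu

Before make-up, the level was 18.5 − 6 = 12.5 dBu.
That's 11 dB above the 1.5 dBu threshold.
Input overshoot = R × output overshoot = 16.5 dB → input = 1.5 + 16.5 = 18 dBu.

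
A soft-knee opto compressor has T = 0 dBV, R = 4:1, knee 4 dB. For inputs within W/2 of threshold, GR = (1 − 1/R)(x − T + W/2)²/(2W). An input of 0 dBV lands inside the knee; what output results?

-0.375 dBV

x − T + W/2 = 0 − 0 + 2 = 2.
GR = (1 − 1/4) × 2² / 8 = 0.75 × 4 / 8 = 0.375 dB.
Output = 0 − 0.375 = -0.375 dBV.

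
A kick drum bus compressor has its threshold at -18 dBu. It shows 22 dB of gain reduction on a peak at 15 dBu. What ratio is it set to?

3:1

Input overshoot = 15 − (-18) = 33 dB.
Output overshoot = 33 − 22 = 11 dB.
Ratio = input overshoot / output overshoot = 33 / 11 = 3.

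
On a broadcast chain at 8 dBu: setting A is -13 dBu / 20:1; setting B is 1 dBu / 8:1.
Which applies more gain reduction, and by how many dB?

A, by 13.825 dB

A: 21 dB over, compressed to 1.05 dB over, so 19.95 dB of GR.
B: 7 dB over, compressed to 0.875 dB over, so 6.125 dB of GR.
A reduces 13.825 dB more.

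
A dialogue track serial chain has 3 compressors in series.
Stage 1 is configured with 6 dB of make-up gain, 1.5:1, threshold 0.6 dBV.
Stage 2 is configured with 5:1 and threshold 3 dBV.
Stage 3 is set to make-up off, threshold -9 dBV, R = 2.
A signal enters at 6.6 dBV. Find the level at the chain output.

Stage 1: overshoot 6 dB → 6/1.5 = 4 dB → 4.6 dBV; +6 dB make-up → 10.6 dBV.
Stage 2: overshoot 7.6 dB → 7.6/5 = 1.52 dB → 4.52 dBV.
Stage 3: overshoot 13.52 dB → 13.52/2 = 6.76 dB → -2.24 dBV.

-2.24 dBV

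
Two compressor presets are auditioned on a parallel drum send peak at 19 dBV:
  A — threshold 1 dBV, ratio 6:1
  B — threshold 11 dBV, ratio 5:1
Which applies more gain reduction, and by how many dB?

A: 18 dB over, compressed to 3 dB over, so 15 dB of GR.
B: 8 dB over, compressed to 1.6 dB over, so 6.4 dB of GR.
A reduces 8.6 dB more.

A, by 8.6 dB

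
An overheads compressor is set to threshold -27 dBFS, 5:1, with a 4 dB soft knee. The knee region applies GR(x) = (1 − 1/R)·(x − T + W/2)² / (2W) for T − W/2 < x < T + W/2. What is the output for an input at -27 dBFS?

x − T + W/2 = -27 − (-27) + 2 = 2.
GR = (1 − 1/5) × 2² / 8 = 0.8 × 4 / 8 = 0.4 dB.
Output = -27 − 0.4 = -27.4 dBFS.

-27.4 dBFS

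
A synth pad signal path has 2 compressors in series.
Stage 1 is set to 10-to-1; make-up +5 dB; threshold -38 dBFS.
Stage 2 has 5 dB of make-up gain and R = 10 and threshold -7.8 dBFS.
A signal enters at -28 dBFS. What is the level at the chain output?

-27 dBFS

Stage 1: 10 dB above -38 dBFS, reduced 10:1 to 1 dB above → -37 dBFS; +5 dB make-up → -32 dBFS.
Stage 2: -32 dBFS is at or below the -7.8 dBFS threshold — no compression; make-up brings it to -27 dBFS.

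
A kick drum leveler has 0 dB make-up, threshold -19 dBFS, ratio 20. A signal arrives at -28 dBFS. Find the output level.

-28 dBFS

-28 dBFS is 9 dB below the -19 dBFS threshold, so no gain reduction is applied.
Output = input = -28 dBFS.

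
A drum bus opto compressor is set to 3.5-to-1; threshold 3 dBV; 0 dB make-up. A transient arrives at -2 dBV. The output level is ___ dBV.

-2 dBV is 5 dB below the 3 dBV threshold, so no gain reduction is applied.
Output = input = -2 dBV.

-2 dBV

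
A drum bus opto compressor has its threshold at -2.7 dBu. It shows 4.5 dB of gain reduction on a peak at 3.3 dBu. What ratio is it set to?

Input overshoot = 3.3 − (-2.7) = 6 dB.
Output overshoot = 6 − 4.5 = 1.5 dB.
Ratio = input overshoot / output overshoot = 6 / 1.5 = 4.

4:1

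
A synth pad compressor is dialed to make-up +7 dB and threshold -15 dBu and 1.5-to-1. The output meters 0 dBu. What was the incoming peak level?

-3 dBu

Before make-up, the level was 0 − 7 = -7 dBu.
That's 8 dB above the -15 dBu threshold.
Undo the ratio: input overshoot = 8 × 1.5 = 12 dB, giving input = -3 dBu.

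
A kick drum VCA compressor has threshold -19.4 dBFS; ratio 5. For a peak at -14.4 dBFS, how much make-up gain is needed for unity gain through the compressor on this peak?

4 dB

Overshoot 5 dB → 5/5 = 1 dB after compression, so the compressed level is -19.4 + 1 = -18.4 dBFS.
Make-up = target − compressed = -14.4 − (-18.4) = 4 dB.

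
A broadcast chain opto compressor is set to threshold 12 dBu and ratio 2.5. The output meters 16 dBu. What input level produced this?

The compressed level sits 16 − 12 = 4 dB over threshold.
Before 2.5:1 compression the overshoot was 4 × 2.5 = 10 dB, so input = 12 + 10 = 22 dBu.

22 dBu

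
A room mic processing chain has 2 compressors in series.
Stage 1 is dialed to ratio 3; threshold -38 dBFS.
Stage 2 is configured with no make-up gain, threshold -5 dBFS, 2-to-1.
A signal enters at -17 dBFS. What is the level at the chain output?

-31 dBFS

Stage 1: overshoot 21 dB → 21/3 = 7 dB → -31 dBFS.
Stage 2: -31 dBFS ≤ -5 dBFS, so stage 2 doesn't engage; output -31 dBFS.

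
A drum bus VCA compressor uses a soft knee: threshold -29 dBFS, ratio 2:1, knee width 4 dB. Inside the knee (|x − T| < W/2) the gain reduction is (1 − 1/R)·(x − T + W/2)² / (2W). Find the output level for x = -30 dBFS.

-30.0625 dBFS

x − T + W/2 = -30 − (-29) + 2 = 1.
GR = (1 − 1/2) × 1² / 8 = 0.5 × 1 / 8 = 0.0625 dB.
Output = -30 − 0.0625 = -30.0625 dBFS.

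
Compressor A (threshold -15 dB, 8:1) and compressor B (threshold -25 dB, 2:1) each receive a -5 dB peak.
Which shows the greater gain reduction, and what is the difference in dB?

A: GR = 10 − 10/8 = 8.75 dB.
B: GR = 20 − 20/2 = 10 dB.
B reduces 1.25 dB more.

B, by 1.25 dB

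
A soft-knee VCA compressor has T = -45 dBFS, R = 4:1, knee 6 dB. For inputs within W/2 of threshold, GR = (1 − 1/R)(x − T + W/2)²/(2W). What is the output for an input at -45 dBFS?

-45.5625 dBFS

x − T + W/2 = -45 − (-45) + 3 = 3.
GR = (1 − 1/4) × 3² / 12 = 0.75 × 9 / 12 = 0.5625 dB.
Output = -45 − 0.5625 = -45.5625 dBFS.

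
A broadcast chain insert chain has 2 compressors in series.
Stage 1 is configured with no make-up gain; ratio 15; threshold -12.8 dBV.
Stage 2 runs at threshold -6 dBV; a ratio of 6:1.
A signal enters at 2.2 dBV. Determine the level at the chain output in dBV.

-11.8 dBV

Stage 1: overshoot 15 dB → 15/15 = 1 dB → -11.8 dBV.
Stage 2: -11.8 dBV is at or below the -6 dBV threshold — no compression; output -11.8 dBV.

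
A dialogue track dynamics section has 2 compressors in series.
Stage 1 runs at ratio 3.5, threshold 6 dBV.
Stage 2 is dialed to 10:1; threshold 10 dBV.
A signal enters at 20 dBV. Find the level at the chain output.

10 dBV

Stage 1: 14 dB above 6 dBV, reduced 3.5:1 to 4 dB above → 10 dBV.
Stage 2: 10 dBV is at or below the 10 dBV threshold — no compression; output 10 dBV.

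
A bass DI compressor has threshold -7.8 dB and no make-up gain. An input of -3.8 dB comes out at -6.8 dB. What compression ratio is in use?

Input overshoot = -3.8 − (-7.8) = 4 dB; output overshoot = -6.8 − (-7.8) = 1 dB.
Ratio = 4 / 1 = 4.

4:1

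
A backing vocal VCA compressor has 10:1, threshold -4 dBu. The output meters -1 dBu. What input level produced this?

The compressed level sits -1 − (-4) = 3 dB over threshold.
Before 10:1 compression the overshoot was 3 × 10 = 30 dB, so input = -4 + 30 = 26 dBu.

26 dBu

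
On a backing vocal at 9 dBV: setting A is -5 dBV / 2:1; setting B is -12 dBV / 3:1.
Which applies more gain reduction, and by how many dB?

B, by 7 dB

A: overshoot 14 dB → output overshoot 7 dB → GR 7 dB.
B: overshoot 21 dB → output overshoot 7 dB → GR 14 dB.
B applies 7 dB more gain reduction.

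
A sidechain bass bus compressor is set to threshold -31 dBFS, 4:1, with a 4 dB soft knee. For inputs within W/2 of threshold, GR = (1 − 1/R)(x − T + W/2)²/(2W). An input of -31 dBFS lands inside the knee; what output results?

x − T + W/2 = -31 − (-31) + 2 = 2.
GR = (1 − 1/4) × 2² / 8 = 0.75 × 4 / 8 = 0.375 dB.
Output = -31 − 0.375 = -31.375 dBFS.

-31.375 dBFS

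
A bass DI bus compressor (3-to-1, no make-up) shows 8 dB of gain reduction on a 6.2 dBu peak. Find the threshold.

Gain reduction = 6.2 − (-1.8) = 8 dB; output overshoot = GR / (R − 1) = 8 / 2 = 4 dB.
Threshold = output − output overshoot = -1.8 − 4 = -5.8 dBu.

-5.8 dBu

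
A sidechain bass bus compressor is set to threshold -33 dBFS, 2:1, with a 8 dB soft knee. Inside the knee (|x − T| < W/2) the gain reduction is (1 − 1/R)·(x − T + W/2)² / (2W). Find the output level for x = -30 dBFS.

-31.53125 dBFS

x − T + W/2 = -30 − (-33) + 4 = 7.
GR = (1 − 1/2) × 7² / 16 = 0.5 × 49 / 16 = 1.53125 dB.
Output = -30 − 1.53125 = -31.53125 dBFS.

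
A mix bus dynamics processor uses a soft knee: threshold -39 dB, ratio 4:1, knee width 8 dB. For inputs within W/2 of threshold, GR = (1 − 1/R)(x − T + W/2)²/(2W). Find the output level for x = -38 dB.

-39.171875 dB

x − T + W/2 = -38 − (-39) + 4 = 5.
GR = (1 − 1/4) × 5² / 16 = 0.75 × 25 / 16 = 1.171875 dB.
Output = -38 − 1.171875 = -39.171875 dB.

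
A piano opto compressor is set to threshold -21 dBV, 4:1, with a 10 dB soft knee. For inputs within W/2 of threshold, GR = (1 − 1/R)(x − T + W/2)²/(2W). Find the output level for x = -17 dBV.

-20.0375 dBV

x − T + W/2 = -17 − (-21) + 5 = 9.
GR = (1 − 1/4) × 9² / 20 = 0.75 × 81 / 20 = 3.0375 dB.
Output = -17 − 3.0375 = -20.0375 dBV.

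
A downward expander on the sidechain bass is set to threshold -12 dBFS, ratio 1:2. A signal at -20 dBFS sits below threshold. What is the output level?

Below threshold, a 1:2 expander applies gain = (2−1)×(T − x) of attenuation.
(2−1) × 8 = 8 dB, so output = -20 − 8 = -28 dBFS.

-28 dBFS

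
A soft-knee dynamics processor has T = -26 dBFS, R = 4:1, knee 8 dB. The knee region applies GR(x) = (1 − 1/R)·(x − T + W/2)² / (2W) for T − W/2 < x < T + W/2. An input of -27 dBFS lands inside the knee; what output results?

x − T + W/2 = -27 − (-26) + 4 = 3.
GR = (1 − 1/4) × 3² / 16 = 0.75 × 9 / 16 = 0.421875 dB.
Output = -27 − 0.421875 = -27.421875 dBFS.

-27.421875 dBFS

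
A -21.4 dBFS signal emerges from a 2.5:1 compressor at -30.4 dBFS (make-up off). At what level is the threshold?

Let T be the threshold. Output overshoot = (input overshoot)/R, so -30.4 − T = (-21.4 − T)/2.5.
2.5·(-30.4 − T) = -21.4 − T → 1.5·T = -76 − (-21.4) = -54.6.
T = -54.6/1.5 = -36.4 dBFS.

-36.4 dBFS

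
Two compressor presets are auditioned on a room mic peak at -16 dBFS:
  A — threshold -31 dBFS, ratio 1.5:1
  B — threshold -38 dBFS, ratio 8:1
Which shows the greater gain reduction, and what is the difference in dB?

B, by 14.25 dB

A: overshoot 15 dB → output overshoot 10 dB → GR 5 dB.
B: overshoot 22 dB → output overshoot 2.75 dB → GR 19.25 dB.
Difference: 14.25 dB in favour of B.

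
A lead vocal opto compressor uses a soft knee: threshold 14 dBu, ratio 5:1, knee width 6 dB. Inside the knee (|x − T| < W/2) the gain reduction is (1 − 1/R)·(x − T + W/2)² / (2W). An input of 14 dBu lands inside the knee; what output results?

x − T + W/2 = 14 − 14 + 3 = 3.
GR = (1 − 1/5) × 3² / 12 = 0.8 × 9 / 12 = 0.6 dB.
Output = 14 − 0.6 = 13.4 dBu.

13.4 dBu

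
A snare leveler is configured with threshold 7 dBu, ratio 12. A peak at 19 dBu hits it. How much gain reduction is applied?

Overshoot = 19 − 7 = 12 dB.
A 12:1 ratio leaves 1 dB of that excess.
Gain reduction = 12 − 1 = 11 dB.

11 dB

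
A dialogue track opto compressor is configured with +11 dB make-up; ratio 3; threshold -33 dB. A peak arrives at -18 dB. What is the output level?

-18 dB sits 15 dB over threshold.
3:1 compression reduces that to 15/3 = 5 dB over.
So the level is -33 + 5 = -28 dB; make-up adds 11 dB, giving -17 dB.

-17 dB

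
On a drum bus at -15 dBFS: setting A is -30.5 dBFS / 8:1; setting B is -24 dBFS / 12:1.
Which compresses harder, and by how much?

A: overshoot 15.5 dB → output overshoot 1.9375 dB → GR 13.5625 dB.
B: overshoot 9 dB → output overshoot 0.75 dB → GR 8.25 dB.
Difference: 5.3125 dB in favour of A.

A, by 5.3125 dB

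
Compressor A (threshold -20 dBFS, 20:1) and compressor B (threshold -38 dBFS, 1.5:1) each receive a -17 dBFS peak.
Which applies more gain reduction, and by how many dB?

A: 3 dB over, compressed to 0.15 dB over, so 2.85 dB of GR.
B: 21 dB over, compressed to 14 dB over, so 7 dB of GR.
B reduces 4.15 dB more.

B, by 4.15 dB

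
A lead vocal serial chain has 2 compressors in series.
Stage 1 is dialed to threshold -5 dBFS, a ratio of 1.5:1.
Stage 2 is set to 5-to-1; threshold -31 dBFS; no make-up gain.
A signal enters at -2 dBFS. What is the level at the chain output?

-25.4 dBFS

Stage 1: overshoot 3 dB → 3/1.5 = 2 dB → -3 dBFS.
Stage 2: 28 dB above -31 dBFS, reduced 5:1 to 5.6 dB above → -25.4 dBFS.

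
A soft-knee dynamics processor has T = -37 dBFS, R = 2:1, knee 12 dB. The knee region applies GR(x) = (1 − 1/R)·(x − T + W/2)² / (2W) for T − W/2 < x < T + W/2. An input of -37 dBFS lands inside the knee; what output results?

-37.75 dBFS

x − T + W/2 = -37 − (-37) + 6 = 6.
GR = (1 − 1/2) × 6² / 24 = 0.5 × 36 / 24 = 0.75 dB.
Output = -37 − 0.75 = -37.75 dBFS.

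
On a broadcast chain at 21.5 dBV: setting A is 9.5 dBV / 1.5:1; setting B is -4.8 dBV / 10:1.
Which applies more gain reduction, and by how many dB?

A: GR = 12 − 12/1.5 = 4 dB.
B: GR = 26.3 − 26.3/10 = 23.67 dB.
Difference: 19.67 dB in favour of B.

B, by 19.67 dB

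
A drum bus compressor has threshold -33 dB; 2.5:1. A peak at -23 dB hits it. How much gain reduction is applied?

6 dB

-23 dB exceeds the threshold by 10 dB.
After 2.5:1 compression the overshoot becomes 10/2.5 = 4 dB.
So the signal is attenuated by 10 − 4 = 6 dB.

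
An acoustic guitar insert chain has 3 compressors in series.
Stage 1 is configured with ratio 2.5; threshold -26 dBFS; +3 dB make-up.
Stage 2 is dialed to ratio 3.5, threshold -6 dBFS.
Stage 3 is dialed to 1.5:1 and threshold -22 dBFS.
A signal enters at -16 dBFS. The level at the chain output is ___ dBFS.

Stage 1: overshoot 10 dB → 10/2.5 = 4 dB → -22 dBFS; +3 dB make-up → -19 dBFS.
Stage 2: -19 dBFS is at or below the -6 dBFS threshold — no compression; output -19 dBFS.
Stage 3: 3 dB above -22 dBFS, reduced 1.5:1 to 2 dB above → -20 dBFS.

-20 dBFS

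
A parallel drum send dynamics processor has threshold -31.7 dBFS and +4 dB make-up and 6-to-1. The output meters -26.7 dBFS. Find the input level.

Before make-up, the level was -26.7 − 4 = -30.7 dBFS.
The compressed level sits -30.7 − (-31.7) = 1 dB over threshold.
Input overshoot = R × output overshoot = 6 dB → input = -31.7 + 6 = -25.7 dBFS.

-25.7 dBFS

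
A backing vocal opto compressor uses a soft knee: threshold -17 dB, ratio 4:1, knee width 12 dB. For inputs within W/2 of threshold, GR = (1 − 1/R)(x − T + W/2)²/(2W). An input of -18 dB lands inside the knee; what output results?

x − T + W/2 = -18 − (-17) + 6 = 5.
GR = (1 − 1/4) × 5² / 24 = 0.75 × 25 / 24 = 0.78125 dB.
Output = -18 − 0.78125 = -18.78125 dB.

-18.78125 dB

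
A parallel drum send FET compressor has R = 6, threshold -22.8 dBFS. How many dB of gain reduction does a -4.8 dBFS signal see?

15 dB

-4.8 dBFS exceeds the threshold by 18 dB.
After 6:1 compression the overshoot becomes 18/6 = 3 dB.
GR = overshoot in − overshoot out = 18 − 3 = 15 dB.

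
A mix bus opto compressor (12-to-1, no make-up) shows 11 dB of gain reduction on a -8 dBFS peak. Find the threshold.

-20 dBFS

Input is 12 dB above T (since output overshoot × R = input overshoot: (-19 − T)·12 = -8 − T gives T = -20 dBFS).
Check: -20 + (-8 − (-20))/12 = -20 + 1 = -19 dBFS. ✓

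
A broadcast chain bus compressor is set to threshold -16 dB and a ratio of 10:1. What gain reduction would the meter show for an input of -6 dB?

9 dB

-6 dB exceeds the threshold by 10 dB.
At 10:1, output sits 10/10 = 1 dB above threshold.
Gain reduction = 10 − 1 = 9 dB.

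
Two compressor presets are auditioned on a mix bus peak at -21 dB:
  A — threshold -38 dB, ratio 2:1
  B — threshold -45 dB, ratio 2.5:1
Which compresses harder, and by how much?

B, by 5.9 dB

A: overshoot 17 dB → output overshoot 8.5 dB → GR 8.5 dB.
B: overshoot 24 dB → output overshoot 9.6 dB → GR 14.4 dB.
Difference: 5.9 dB in favour of B.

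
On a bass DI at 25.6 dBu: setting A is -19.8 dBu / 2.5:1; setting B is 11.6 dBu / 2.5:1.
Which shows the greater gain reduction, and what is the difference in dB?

A, by 18.84 dB

A: overshoot 45.4 dB → output overshoot 18.16 dB → GR 27.24 dB.
B: overshoot 14 dB → output overshoot 5.6 dB → GR 8.4 dB.
Difference: 18.84 dB in favour of A.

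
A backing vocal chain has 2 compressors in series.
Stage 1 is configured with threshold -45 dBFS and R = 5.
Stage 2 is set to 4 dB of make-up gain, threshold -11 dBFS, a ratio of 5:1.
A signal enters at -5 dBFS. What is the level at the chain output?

Stage 1: overshoot 40 dB → 40/5 = 8 dB → -37 dBFS.
Stage 2: -37 dBFS is at or below the -11 dBFS threshold — no compression; make-up brings it to -33 dBFS.

-33 dBFS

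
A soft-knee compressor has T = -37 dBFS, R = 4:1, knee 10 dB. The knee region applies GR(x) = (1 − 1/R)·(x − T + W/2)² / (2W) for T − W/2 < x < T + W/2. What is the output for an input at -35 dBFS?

x − T + W/2 = -35 − (-37) + 5 = 7.
GR = (1 − 1/4) × 7² / 20 = 0.75 × 49 / 20 = 1.8375 dB.
Output = -35 − 1.8375 = -36.8375 dBFS.

-36.8375 dBFS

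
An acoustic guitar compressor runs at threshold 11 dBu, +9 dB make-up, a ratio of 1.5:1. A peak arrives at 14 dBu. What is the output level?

14 dBu sits 3 dB over threshold.
At 1.5:1 the overshoot is divided by 1.5, leaving 2 dB above threshold.
That puts the output at 13 dBu; make-up adds 9 dB, giving 22 dBu.

22 dBu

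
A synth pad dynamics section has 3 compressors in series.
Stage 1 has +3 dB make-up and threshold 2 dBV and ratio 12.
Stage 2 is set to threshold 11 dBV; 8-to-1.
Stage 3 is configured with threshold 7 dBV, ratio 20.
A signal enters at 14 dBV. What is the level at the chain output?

6 dBV

Stage 1: 14 dBV is 12 dB over 2 dBV; at 12:1 that becomes 1 dB over, giving 3 dBV; +3 dB make-up → 6 dBV.
Stage 2: 6 dBV ≤ 11 dBV, so stage 2 doesn't engage; output 6 dBV.
Stage 3: 6 dBV is at or below the 7 dBV threshold — no compression; output 6 dBV.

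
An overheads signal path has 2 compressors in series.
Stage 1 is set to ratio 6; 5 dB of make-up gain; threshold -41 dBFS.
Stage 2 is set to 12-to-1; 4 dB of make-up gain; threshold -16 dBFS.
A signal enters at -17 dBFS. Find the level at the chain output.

-28 dBFS

Stage 1: overshoot 24 dB → 24/6 = 4 dB → -37 dBFS; +5 dB make-up → -32 dBFS.
Stage 2: -32 dBFS ≤ -16 dBFS, so stage 2 doesn't engage; make-up brings it to -28 dBFS.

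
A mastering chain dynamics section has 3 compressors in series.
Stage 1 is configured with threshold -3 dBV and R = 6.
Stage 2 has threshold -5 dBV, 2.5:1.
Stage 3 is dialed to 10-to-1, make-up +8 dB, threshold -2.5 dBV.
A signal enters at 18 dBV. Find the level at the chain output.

Stage 1: 18 dBV is 21 dB over -3 dBV; at 6:1 that becomes 3.5 dB over, giving 0.5 dBV.
Stage 2: overshoot 5.5 dB → 5.5/2.5 = 2.2 dB → -2.8 dBV.
Stage 3: -2.8 dBV ≤ -2.5 dBV, so stage 3 doesn't engage; make-up brings it to 5.2 dBV.

5.2 dBV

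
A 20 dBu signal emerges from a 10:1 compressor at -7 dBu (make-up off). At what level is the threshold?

-10 dBu

Let T be the threshold. Output overshoot = (input overshoot)/R, so -7 − T = (20 − T)/10.
10·(-7 − T) = 20 − T → 9·T = -70 − 20 = -90.
T = -90/9 = -10 dBu.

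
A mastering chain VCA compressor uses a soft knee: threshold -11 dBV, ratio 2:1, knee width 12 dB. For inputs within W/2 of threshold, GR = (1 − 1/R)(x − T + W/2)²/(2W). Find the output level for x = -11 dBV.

x − T + W/2 = -11 − (-11) + 6 = 6.
GR = (1 − 1/2) × 6² / 24 = 0.5 × 36 / 24 = 0.75 dB.
Output = -11 − 0.75 = -11.75 dBV.

-11.75 dBV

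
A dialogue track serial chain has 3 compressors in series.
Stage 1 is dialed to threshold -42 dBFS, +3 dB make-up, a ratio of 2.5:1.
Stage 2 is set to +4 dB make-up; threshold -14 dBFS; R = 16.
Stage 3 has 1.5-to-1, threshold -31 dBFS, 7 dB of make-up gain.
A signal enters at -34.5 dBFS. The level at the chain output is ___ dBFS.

-25 dBFS

Stage 1: overshoot 7.5 dB → 7.5/2.5 = 3 dB → -39 dBFS; +3 dB make-up → -36 dBFS.
Stage 2: -36 dBFS ≤ -14 dBFS, so stage 2 doesn't engage; make-up brings it to -32 dBFS.
Stage 3: below threshold (-32 ≤ -31); passes unchanged; make-up brings it to -25 dBFS.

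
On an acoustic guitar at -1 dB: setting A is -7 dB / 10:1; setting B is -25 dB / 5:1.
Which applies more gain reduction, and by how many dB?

B, by 13.8 dB

A: overshoot 6 dB → output overshoot 0.6 dB → GR 5.4 dB.
B: overshoot 24 dB → output overshoot 4.8 dB → GR 19.2 dB.
B reduces 13.8 dB more.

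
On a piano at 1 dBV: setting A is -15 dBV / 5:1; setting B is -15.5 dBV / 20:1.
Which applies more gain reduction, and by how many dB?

B, by 2.875 dB

A: overshoot 16 dB → output overshoot 3.2 dB → GR 12.8 dB.
B: overshoot 16.5 dB → output overshoot 0.825 dB → GR 15.675 dB.
B reduces 2.875 dB more.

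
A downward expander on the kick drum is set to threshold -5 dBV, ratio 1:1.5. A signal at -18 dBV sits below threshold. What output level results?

The input is 13 dB below the -5 dBV threshold.
A 1:1.5 expander multiplies undershoot by 1.5: 13 × 1.5 = 19.5 dB below threshold.
Output = -5 − 19.5 = -24.5 dBV.

-24.5 dBV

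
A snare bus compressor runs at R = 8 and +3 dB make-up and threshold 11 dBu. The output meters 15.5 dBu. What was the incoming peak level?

Stripping the +3 dB make-up gives 12.5 dBu at the gain stage.
That's 1.5 dB above the 11 dBu threshold.
Before 8:1 compression the overshoot was 1.5 × 8 = 12 dB, so input = 11 + 12 = 23 dBu.

23 dBu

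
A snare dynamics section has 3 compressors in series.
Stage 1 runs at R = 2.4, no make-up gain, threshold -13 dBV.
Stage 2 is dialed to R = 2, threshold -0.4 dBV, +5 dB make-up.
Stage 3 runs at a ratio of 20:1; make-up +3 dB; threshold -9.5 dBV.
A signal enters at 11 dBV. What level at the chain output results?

-5.925 dBV

Stage 1: overshoot 24 dB → 24/2.4 = 10 dB → -3 dBV.
Stage 2: -3 dBV is at or below the -0.4 dBV threshold — no compression; make-up brings it to 2 dBV.
Stage 3: 11.5 dB above -9.5 dBV, reduced 20:1 to 0.575 dB above → -8.925 dBV; +3 dB make-up → -5.925 dBV.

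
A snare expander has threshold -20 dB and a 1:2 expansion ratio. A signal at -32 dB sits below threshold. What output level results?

-44 dB

Undershoot = (-20) − (-32) = 12 dB.
At 1:2, that expands to 24 dB under threshold.
Output = -20 − 24 = -44 dB.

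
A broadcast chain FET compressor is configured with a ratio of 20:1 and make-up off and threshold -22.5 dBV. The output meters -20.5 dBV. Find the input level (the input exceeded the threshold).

Post-compression overshoot = -20.5 − (-22.5) = 2 dB.
Before 20:1 compression the overshoot was 2 × 20 = 40 dB, so input = -22.5 + 40 = 17.5 dBV.

17.5 dBV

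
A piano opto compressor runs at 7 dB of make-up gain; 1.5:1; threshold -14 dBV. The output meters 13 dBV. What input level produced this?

16 dBV

Remove make-up: 13 − 7 = 6 dBV.
The compressed level sits 6 − (-14) = 20 dB over threshold.
Undo the ratio: input overshoot = 20 × 1.5 = 30 dB, giving input = 16 dBV.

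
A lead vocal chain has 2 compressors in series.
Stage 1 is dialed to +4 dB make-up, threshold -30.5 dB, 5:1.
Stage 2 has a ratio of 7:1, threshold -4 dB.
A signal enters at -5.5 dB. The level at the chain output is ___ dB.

Stage 1: overshoot 25 dB → 25/5 = 5 dB → -25.5 dB; +4 dB make-up → -21.5 dB.
Stage 2: -21.5 dB ≤ -4 dB, so stage 2 doesn't engage; output -21.5 dB.

-21.5 dB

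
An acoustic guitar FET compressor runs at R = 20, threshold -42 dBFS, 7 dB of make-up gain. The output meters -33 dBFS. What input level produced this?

-2 dBFS

Before make-up, the level was -33 − 7 = -40 dBFS.
That's 2 dB above the -42 dBFS threshold.
Undo the ratio: input overshoot = 2 × 20 = 40 dB, giving input = -2 dBFS.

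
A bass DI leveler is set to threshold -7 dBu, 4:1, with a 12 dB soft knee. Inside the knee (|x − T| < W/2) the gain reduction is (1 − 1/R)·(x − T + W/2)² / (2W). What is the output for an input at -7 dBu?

-8.125 dBu

x − T + W/2 = -7 − (-7) + 6 = 6.
GR = (1 − 1/4) × 6² / 24 = 0.75 × 36 / 24 = 1.125 dB.
Output = -7 − 1.125 = -8.125 dBu.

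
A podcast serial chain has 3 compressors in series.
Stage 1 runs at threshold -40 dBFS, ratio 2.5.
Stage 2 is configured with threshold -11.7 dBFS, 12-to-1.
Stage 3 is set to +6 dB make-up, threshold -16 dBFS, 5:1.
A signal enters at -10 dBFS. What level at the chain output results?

-22 dBFS

Stage 1: overshoot 30 dB → 30/2.5 = 12 dB → -28 dBFS.
Stage 2: -28 dBFS ≤ -11.7 dBFS, so stage 2 doesn't engage; output -28 dBFS.
Stage 3: -28 dBFS is at or below the -16 dBFS threshold — no compression; make-up brings it to -22 dBFS.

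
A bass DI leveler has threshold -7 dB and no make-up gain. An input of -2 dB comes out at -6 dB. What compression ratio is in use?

5:1

Input overshoot = -2 − (-7) = 5 dB; output overshoot = -6 − (-7) = 1 dB.
Ratio = 5 / 1 = 5.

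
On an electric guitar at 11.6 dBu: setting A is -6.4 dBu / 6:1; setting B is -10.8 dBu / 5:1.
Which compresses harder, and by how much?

A: GR = 18 − 18/6 = 15 dB.
B: GR = 22.4 − 22.4/5 = 17.92 dB.
B applies 2.92 dB more gain reduction.

B, by 2.92 dB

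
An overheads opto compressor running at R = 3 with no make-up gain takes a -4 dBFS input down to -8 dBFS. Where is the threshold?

Let T be the threshold. Output overshoot = (input overshoot)/R, so -8 − T = (-4 − T)/3.
3·(-8 − T) = -4 − T → 2·T = -24 − (-4) = -20.
T = -20/2 = -10 dBFS.

-10 dBFS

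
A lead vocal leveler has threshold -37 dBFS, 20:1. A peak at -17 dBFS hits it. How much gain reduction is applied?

Overshoot = -17 − (-37) = 20 dB.
After 20:1 compression the overshoot becomes 20/20 = 1 dB.
So the signal is attenuated by 20 − 1 = 19 dB.

19 dB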